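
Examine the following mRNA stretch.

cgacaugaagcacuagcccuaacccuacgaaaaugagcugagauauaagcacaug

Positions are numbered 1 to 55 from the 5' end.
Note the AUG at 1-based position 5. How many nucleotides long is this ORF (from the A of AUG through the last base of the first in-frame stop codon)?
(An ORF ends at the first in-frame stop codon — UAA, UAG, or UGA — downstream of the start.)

Codons from position 5: AUG (5–7), AAG (8–10), CAC (11–13), UAG (14–16).
UAG is the first in-frame stop; ORF spans 5–16, 12 nucleotides.

12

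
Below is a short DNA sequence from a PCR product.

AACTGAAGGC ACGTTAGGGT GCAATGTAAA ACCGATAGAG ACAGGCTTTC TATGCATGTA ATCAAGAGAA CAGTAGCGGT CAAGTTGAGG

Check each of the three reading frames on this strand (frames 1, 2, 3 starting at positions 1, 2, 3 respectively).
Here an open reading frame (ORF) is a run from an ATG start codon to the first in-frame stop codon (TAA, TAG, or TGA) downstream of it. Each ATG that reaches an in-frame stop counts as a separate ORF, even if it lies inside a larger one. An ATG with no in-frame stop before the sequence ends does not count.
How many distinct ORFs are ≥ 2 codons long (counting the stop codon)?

2

Frame 1: AAC TGA AGG CAC GTT AGG GTG CAA TGT AAA ACC GAT AGA GAC AGG CTT TCT ATG CAT GTA ATC AAG AGA ACA GTA GCG GTC AAG TTG AGG — no ATG→stop ORF.
Frame 2: ACT GAA GGC ACG TTA GGG TGC AAT GTA AAA CCG ATA GAG ACA GGC TTT CTA TGC ATG TAA TCA AGA GAA CAG TAG CGG TCA AGT TGA — ATG at 56, stop TAA at 59 → 6 nt.
Frame 3: CTG AAG GCA CGT TAG GGT GCA ATG TAA AAC CGA TAG AGA CAG GCT TTC TAT GCA TGT AAT CAA GAG AAC AGT AGC GGT CAA GTT GAG — ATG at 24, stop TAA at 27 → 6 nt.
ORFs ≥ 2 codons: frame 2 56–61 (2 codons), frame 3 24–29 (2 codons). Count = 2.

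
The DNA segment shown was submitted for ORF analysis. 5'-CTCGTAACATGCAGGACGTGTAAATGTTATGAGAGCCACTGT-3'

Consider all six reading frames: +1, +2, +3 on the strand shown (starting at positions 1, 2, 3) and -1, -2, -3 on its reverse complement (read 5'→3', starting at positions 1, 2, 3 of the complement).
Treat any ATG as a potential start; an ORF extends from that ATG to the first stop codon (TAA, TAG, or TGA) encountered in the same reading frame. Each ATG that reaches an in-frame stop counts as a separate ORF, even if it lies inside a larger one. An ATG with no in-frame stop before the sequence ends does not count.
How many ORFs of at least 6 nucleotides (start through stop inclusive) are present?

2

Reverse complement (5'→3'): ACAGTGGCTCTCATAACATTTACACGTCCTGCATGTTACGAG
Frame +1: CTC GTA ACA TGC AGG ACG TGT AAA TGT TAT GAG AGC CAC TGT — no ATG→stop ORF.
Frame +2: TCG TAA CAT GCA GGA CGT GTA AAT GTT ATG AGA GCC ACT — no ATG→stop ORF.
Frame +3: CGT AAC ATG CAG GAC GTG TAA ATG TTA TGA GAG CCA CTG — ATG at 9, stop TAA at 21 → 15 nt; ATG at 24, stop TGA at 30 → 9 nt.
Frame -1: ACA GTG GCT CTC ATA ACA TTT ACA CGT CCT GCA TGT TAC GAG — no ATG→stop ORF.
Frame -2: CAG TGG CTC TCA TAA CAT TTA CAC GTC CTG CAT GTT ACG — no ATG→stop ORF.
Frame -3: AGT GGC TCT CAT AAC ATT TAC ACG TCC TGC ATG TTA CGA — no ATG→stop ORF.
ORFs ≥ 6 nucleotides: frame +3 9–23 (15 nucleotides), frame +3 24–32 (9 nucleotides). Count = 2.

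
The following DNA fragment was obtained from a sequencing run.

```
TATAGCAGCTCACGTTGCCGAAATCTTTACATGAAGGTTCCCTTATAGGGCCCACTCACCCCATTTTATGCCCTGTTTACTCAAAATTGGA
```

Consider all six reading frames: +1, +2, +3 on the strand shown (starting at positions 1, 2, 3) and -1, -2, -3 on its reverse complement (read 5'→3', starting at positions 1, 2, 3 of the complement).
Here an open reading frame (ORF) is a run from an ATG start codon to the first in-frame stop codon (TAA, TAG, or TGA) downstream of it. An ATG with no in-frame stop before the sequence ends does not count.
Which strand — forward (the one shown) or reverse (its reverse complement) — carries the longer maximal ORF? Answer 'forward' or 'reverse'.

Reverse complement (5'→3'): TCCAATTTTGAGTAAACAGGGCATAAAATGGGGTGAGTGGGCCCTATAAGGGAACCTTCATGTAAAGATTTCGGCAACGTGAGCTGCTATA
Frame +1: TAT AGC AGC TCA CGT TGC CGA AAT CTT TAC ATG AAG GTT CCC TTA TAG GGC CCA CTC ACC CCA TTT TAT GCC CTG TTT ACT CAA AAT TGG — ATG at 31, stop TAG at 46 → 18 nt.
Frame +2: ATA GCA GCT CAC GTT GCC GAA ATC TTT ACA TGA AGG TTC CCT TAT AGG GCC CAC TCA CCC CAT TTT ATG CCC TGT TTA CTC AAA ATT GGA — no ATG→stop ORF.
Frame +3: TAG CAG CTC ACG TTG CCG AAA TCT TTA CAT GAA GGT TCC CTT ATA GGG CCC ACT CAC CCC ATT TTA TGC CCT GTT TAC TCA AAA TTG — no ATG→stop ORF.
Frame -1: TCC AAT TTT GAG TAA ACA GGG CAT AAA ATG GGG TGA GTG GGC CCT ATA AGG GAA CCT TCA TGT AAA GAT TTC GGC AAC GTG AGC TGC TAT — ATG at 28, stop TGA at 34 → 9 nt.
Frame -2: CCA ATT TTG AGT AAA CAG GGC ATA AAA TGG GGT GAG TGG GCC CTA TAA GGG AAC CTT CAT GTA AAG ATT TCG GCA ACG TGA GCT GCT ATA — no ATG→stop ORF.
Frame -3: CAA TTT TGA GTA AAC AGG GCA TAA AAT GGG GTG AGT GGG CCC TAT AAG GGA ACC TTC ATG TAA AGA TTT CGG CAA CGT GAG CTG CTA — ATG at 60, stop TAA at 63 → 6 nt.
Forward-strand max 18 nt; reverse-strand max 9 nt. The forward strand has the longer ORF.

forward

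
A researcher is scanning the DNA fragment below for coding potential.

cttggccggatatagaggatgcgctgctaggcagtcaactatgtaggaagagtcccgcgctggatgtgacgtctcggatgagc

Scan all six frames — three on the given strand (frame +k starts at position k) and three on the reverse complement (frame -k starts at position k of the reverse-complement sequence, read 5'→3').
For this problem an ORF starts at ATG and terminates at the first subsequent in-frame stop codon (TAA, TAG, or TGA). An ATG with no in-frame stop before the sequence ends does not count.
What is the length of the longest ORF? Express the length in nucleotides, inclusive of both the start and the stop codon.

12

Reverse complement (5'→3'): GCTCATCCGAGACGTCACATCCAGCGCGGGACTCTTCCTACATAGTTGACTGCCTAGCAGCGCATCCTCTATATCCGGCCAAG
Frame +1: CTT GGC CGG ATA TAG AGG ATG CGC TGC TAG GCA GTC AAC TAT GTA GGA AGA GTC CCG CGC TGG ATG TGA CGT CTC GGA TGA — ATG at 19, stop TAG at 28 → 12 nt; ATG at 64, stop TGA at 67 → 6 nt.
Frame +2: TTG GCC GGA TAT AGA GGA TGC GCT GCT AGG CAG TCA ACT ATG TAG GAA GAG TCC CGC GCT GGA TGT GAC GTC TCG GAT GAG — ATG at 41, stop TAG at 44 → 6 nt.
Frame +3: TGG CCG GAT ATA GAG GAT GCG CTG CTA GGC AGT CAA CTA TGT AGG AAG AGT CCC GCG CTG GAT GTG ACG TCT CGG ATG AGC — no ATG→stop ORF.
Frame -1: GCT CAT CCG AGA CGT CAC ATC CAG CGC GGG ACT CTT CCT ACA TAG TTG ACT GCC TAG CAG CGC ATC CTC TAT ATC CGG CCA — no ATG→stop ORF.
Frame -2: CTC ATC CGA GAC GTC ACA TCC AGC GCG GGA CTC TTC CTA CAT AGT TGA CTG CCT AGC AGC GCA TCC TCT ATA TCC GGC CAA — no ATG→stop ORF.
Frame -3: TCA TCC GAG ACG TCA CAT CCA GCG CGG GAC TCT TCC TAC ATA GTT GAC TGC CTA GCA GCG CAT CCT CTA TAT CCG GCC AAG — no ATG→stop ORF.
Longest: frame +1, positions 19–30, 12 nt = 4 codons = 3 aa. → 12 nucleotides.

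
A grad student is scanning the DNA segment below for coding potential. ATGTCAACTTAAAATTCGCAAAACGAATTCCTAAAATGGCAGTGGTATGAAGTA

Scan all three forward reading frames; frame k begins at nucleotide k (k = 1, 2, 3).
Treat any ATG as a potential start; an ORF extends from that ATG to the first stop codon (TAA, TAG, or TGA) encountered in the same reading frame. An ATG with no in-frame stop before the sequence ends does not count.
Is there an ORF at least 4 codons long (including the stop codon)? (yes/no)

Frame 1: ATG TCA ACT TAA AAT TCG CAA AAC GAA TTC CTA AAA TGG CAG TGG TAT GAA GTA — ATG at 1, stop TAA at 10 → 12 nt.
Frame 2: TGT CAA CTT AAA ATT CGC AAA ACG AAT TCC TAA AAT GGC AGT GGT ATG AAG — no ATG→stop ORF.
Frame 3: GTC AAC TTA AAA TTC GCA AAA CGA ATT CCT AAA ATG GCA GTG GTA TGA AGT — ATG at 36, stop TGA at 48 → 15 nt.
Frame 1 has an ORF of 4 codons (positions 1–12) ≥ 4, so yes.

yes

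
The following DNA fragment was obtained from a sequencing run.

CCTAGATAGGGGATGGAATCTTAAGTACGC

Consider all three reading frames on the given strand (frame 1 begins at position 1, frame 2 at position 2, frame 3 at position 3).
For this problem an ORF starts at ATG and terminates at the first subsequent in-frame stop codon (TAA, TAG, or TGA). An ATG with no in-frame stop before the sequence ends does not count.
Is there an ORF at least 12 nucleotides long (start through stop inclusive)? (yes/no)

yes

Frame 1: CCT AGA TAG GGG ATG GAA TCT TAA GTA CGC — ATG at 13, stop TAA at 22 → 12 nt.
Frame 2: CTA GAT AGG GGA TGG AAT CTT AAG TAC — no ATG→stop ORF.
Frame 3: TAG ATA GGG GAT GGA ATC TTA AGT ACG — no ATG→stop ORF.
Frame 1 has an ORF of 12 nucleotides (positions 13–24) ≥ 12, so yes.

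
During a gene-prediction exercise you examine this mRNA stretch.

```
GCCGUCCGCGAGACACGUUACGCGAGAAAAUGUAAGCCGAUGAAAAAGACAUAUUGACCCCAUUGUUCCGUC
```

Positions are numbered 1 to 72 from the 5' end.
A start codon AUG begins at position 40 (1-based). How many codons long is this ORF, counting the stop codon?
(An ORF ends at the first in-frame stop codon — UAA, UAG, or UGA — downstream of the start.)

6

Codons from position 40: AUG (40–42), AAA (43–45), AAG (46–48), ACA (49–51), UAU (52–54), UGA (55–57).
UGA is the first in-frame stop; that's 6 codons including the stop.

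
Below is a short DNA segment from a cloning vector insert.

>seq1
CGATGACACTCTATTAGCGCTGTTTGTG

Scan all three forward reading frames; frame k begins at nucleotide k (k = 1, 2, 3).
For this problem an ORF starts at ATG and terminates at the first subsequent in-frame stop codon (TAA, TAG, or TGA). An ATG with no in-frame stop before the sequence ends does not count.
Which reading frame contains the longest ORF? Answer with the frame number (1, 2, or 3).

Frame 1: CGA TGA CAC TCT ATT AGC GCT GTT TGT — no ATG→stop ORF.
Frame 2: GAT GAC ACT CTA TTA GCG CTG TTT GTG — no ATG→stop ORF.
Frame 3: ATG ACA CTC TAT TAG CGC TGT TTG — ATG at 3, stop TAG at 15 → 15 nt.
Longest ORF is 15 nt in frame 3 (positions 3–17).

3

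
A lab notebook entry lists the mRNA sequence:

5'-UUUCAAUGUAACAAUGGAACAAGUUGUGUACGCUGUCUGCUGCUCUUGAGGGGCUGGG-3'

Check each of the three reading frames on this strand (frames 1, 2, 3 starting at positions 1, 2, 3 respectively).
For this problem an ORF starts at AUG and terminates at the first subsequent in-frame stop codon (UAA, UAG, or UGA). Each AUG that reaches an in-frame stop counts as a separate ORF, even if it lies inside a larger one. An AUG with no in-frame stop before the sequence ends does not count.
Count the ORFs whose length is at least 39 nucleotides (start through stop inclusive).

0

Frame 1: UUU CAA UGU AAC AAU GGA ACA AGU UGU GUA CGC UGU CUG CUG CUC UUG AGG GGC UGG — no AUG→stop ORF.
Frame 2: UUC AAU GUA ACA AUG GAA CAA GUU GUG UAC GCU GUC UGC UGC UCU UGA GGG GCU GGG — AUG at 14, stop UGA at 47 → 36 nt.
Frame 3: UCA AUG UAA CAA UGG AAC AAG UUG UGU ACG CUG UCU GCU GCU CUU GAG GGG CUG — AUG at 6, stop UAA at 9 → 6 nt.
No ORF reaches 39 nucleotides. Count = 0.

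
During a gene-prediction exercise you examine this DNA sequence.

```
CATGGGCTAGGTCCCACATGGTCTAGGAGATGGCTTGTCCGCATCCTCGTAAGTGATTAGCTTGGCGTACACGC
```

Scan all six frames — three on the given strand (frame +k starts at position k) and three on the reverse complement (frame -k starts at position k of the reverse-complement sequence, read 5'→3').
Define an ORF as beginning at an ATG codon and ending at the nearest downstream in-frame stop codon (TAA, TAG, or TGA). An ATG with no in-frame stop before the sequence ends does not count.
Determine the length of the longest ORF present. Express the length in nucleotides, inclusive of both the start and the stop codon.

27

Reverse complement (5'→3'): GCGTGTACGCCAAGCTAATCACTTACGAGGATGCGGACAAGCCATCTCCTAGACCATGTGGGACCTAGCCCATG
Frame +1: CAT GGG CTA GGT CCC ACA TGG TCT AGG AGA TGG CTT GTC CGC ATC CTC GTA AGT GAT TAG CTT GGC GTA CAC — no ATG→stop ORF.
Frame +2: ATG GGC TAG GTC CCA CAT GGT CTA GGA GAT GGC TTG TCC GCA TCC TCG TAA GTG ATT AGC TTG GCG TAC ACG — ATG at 2, stop TAG at 8 → 9 nt.
Frame +3: TGG GCT AGG TCC CAC ATG GTC TAG GAG ATG GCT TGT CCG CAT CCT CGT AAG TGA TTA GCT TGG CGT ACA CGC — ATG at 18, stop TAG at 24 → 9 nt; ATG at 30, stop TGA at 54 → 27 nt.
Frame -1: GCG TGT ACG CCA AGC TAA TCA CTT ACG AGG ATG CGG ACA AGC CAT CTC CTA GAC CAT GTG GGA CCT AGC CCA — no ATG→stop ORF.
Frame -2: CGT GTA CGC CAA GCT AAT CAC TTA CGA GGA TGC GGA CAA GCC ATC TCC TAG ACC ATG TGG GAC CTA GCC CAT — no ATG→stop ORF.
Frame -3: GTG TAC GCC AAG CTA ATC ACT TAC GAG GAT GCG GAC AAG CCA TCT CCT AGA CCA TGT GGG ACC TAG CCC ATG — no ATG→stop ORF.
Longest: frame +3, positions 30–56, 27 nt = 9 codons = 8 aa. → 27 nucleotides.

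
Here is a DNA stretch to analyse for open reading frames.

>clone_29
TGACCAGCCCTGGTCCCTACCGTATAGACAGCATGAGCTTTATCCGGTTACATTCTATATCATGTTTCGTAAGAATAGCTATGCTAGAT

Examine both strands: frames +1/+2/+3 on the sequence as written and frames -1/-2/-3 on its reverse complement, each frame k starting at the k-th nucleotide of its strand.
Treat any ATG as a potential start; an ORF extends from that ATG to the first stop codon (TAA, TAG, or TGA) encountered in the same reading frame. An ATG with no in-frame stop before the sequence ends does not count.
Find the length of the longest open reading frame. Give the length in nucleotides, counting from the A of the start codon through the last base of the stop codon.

Reverse complement (5'→3'): ATCTAGCATAGCTATTCTTACGAAACATGATATAGAATGTAACCGGATAAAGCTCATGCTGTCTATACGGTAGGGACCAGGGCTGGTCA
Frame +1: TGA CCA GCC CTG GTC CCT ACC GTA TAG ACA GCA TGA GCT TTA TCC GGT TAC ATT CTA TAT CAT GTT TCG TAA GAA TAG CTA TGC TAG — no ATG→stop ORF.
Frame +2: GAC CAG CCC TGG TCC CTA CCG TAT AGA CAG CAT GAG CTT TAT CCG GTT ACA TTC TAT ATC ATG TTT CGT AAG AAT AGC TAT GCT AGA — no ATG→stop ORF.
Frame +3: ACC AGC CCT GGT CCC TAC CGT ATA GAC AGC ATG AGC TTT ATC CGG TTA CAT TCT ATA TCA TGT TTC GTA AGA ATA GCT ATG CTA GAT — no ATG→stop ORF.
Frame -1: ATC TAG CAT AGC TAT TCT TAC GAA ACA TGA TAT AGA ATG TAA CCG GAT AAA GCT CAT GCT GTC TAT ACG GTA GGG ACC AGG GCT GGT — ATG at 37, stop TAA at 40 → 6 nt.
Frame -2: TCT AGC ATA GCT ATT CTT ACG AAA CAT GAT ATA GAA TGT AAC CGG ATA AAG CTC ATG CTG TCT ATA CGG TAG GGA CCA GGG CTG GTC — ATG at 56, stop TAG at 71 → 18 nt.
Frame -3: CTA GCA TAG CTA TTC TTA CGA AAC ATG ATA TAG AAT GTA ACC GGA TAA AGC TCA TGC TGT CTA TAC GGT AGG GAC CAG GGC TGG TCA — ATG at 27, stop TAG at 33 → 9 nt.
Longest: frame -2, positions 56–73, 18 nt = 6 codons = 5 aa. → 18 nucleotides.

18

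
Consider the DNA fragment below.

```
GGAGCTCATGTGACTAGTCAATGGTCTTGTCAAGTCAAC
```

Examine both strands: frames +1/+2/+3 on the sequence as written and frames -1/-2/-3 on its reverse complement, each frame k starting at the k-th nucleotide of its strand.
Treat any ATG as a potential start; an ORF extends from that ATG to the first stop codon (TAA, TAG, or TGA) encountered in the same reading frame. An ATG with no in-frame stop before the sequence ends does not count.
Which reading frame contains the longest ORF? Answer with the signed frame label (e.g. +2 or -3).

Reverse complement (5'→3'): GTTGACTTGACAAGACCATTGACTAGTCACATGAGCTCC
Frame +1: GGA GCT CAT GTG ACT AGT CAA TGG TCT TGT CAA GTC AAC — no ATG→stop ORF.
Frame +2: GAG CTC ATG TGA CTA GTC AAT GGT CTT GTC AAG TCA — ATG at 8, stop TGA at 11 → 6 nt.
Frame +3: AGC TCA TGT GAC TAG TCA ATG GTC TTG TCA AGT CAA — no ATG→stop ORF.
Frame -1: GTT GAC TTG ACA AGA CCA TTG ACT AGT CAC ATG AGC TCC — no ATG→stop ORF.
Frame -2: TTG ACT TGA CAA GAC CAT TGA CTA GTC ACA TGA GCT — no ATG→stop ORF.
Frame -3: TGA CTT GAC AAG ACC ATT GAC TAG TCA CAT GAG CTC — no ATG→stop ORF.
Longest ORF is 6 nt in frame +2 (positions 8–13).

+2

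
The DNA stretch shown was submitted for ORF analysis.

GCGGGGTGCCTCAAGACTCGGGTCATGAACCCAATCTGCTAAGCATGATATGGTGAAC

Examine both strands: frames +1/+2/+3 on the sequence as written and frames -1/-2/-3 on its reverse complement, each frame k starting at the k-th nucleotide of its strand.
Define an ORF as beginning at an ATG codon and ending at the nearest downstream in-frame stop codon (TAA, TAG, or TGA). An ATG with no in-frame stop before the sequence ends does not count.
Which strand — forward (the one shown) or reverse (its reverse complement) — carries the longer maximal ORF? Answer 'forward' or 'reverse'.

reverse

Reverse complement (5'→3'): GTTCACCATATCATGCTTAGCAGATTGGGTTCATGACCCGAGTCTTGAGGCACCCCGC
Frame +1: GCG GGG TGC CTC AAG ACT CGG GTC ATG AAC CCA ATC TGC TAA GCA TGA TAT GGT GAA — ATG at 25, stop TAA at 40 → 18 nt.
Frame +2: CGG GGT GCC TCA AGA CTC GGG TCA TGA ACC CAA TCT GCT AAG CAT GAT ATG GTG AAC — no ATG→stop ORF.
Frame +3: GGG GTG CCT CAA GAC TCG GGT CAT GAA CCC AAT CTG CTA AGC ATG ATA TGG TGA — ATG at 45, stop TGA at 54 → 12 nt.
Frame -1: GTT CAC CAT ATC ATG CTT AGC AGA TTG GGT TCA TGA CCC GAG TCT TGA GGC ACC CCG — ATG at 13, stop TGA at 34 → 24 nt.
Frame -2: TTC ACC ATA TCA TGC TTA GCA GAT TGG GTT CAT GAC CCG AGT CTT GAG GCA CCC CGC — no ATG→stop ORF.
Frame -3: TCA CCA TAT CAT GCT TAG CAG ATT GGG TTC ATG ACC CGA GTC TTG AGG CAC CCC — no ATG→stop ORF.
Forward-strand max 18 nt; reverse-strand max 24 nt. The reverse strand has the longer ORF.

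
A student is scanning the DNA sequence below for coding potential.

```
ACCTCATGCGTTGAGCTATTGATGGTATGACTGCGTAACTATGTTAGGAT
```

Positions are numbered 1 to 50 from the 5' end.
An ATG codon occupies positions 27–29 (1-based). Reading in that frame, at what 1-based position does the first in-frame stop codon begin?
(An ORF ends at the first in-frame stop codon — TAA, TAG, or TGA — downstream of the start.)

Codons from position 27: ATG (27–29), ACT (30–32), GCG (33–35), TAA (36–38).
TAA is a stop codon; it begins at position 36.

36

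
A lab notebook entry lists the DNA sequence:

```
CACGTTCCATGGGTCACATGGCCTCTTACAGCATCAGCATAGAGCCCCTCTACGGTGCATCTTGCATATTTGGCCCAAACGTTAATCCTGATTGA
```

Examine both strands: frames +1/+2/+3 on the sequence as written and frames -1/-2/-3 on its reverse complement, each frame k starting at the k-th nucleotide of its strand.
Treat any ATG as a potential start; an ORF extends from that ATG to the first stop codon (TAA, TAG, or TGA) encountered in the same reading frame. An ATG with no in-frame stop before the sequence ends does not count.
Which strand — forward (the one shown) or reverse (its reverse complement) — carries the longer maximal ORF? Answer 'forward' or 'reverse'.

Reverse complement (5'→3'): TCAATCAGGATTAACGTTTGGGCCAAATATGCAAGATGCACCGTAGAGGGGCTCTATGCTGATGCTGTAAGAGGCCATGTGACCCATGGAACGTG
Frame +1: CAC GTT CCA TGG GTC ACA TGG CCT CTT ACA GCA TCA GCA TAG AGC CCC TCT ACG GTG CAT CTT GCA TAT TTG GCC CAA ACG TTA ATC CTG ATT — no ATG→stop ORF.
Frame +2: ACG TTC CAT GGG TCA CAT GGC CTC TTA CAG CAT CAG CAT AGA GCC CCT CTA CGG TGC ATC TTG CAT ATT TGG CCC AAA CGT TAA TCC TGA TTG — no ATG→stop ORF.
Frame +3: CGT TCC ATG GGT CAC ATG GCC TCT TAC AGC ATC AGC ATA GAG CCC CTC TAC GGT GCA TCT TGC ATA TTT GGC CCA AAC GTT AAT CCT GAT TGA — ATG at 9, stop TGA at 93 → 87 nt; ATG at 18, stop TGA at 93 → 78 nt.
Frame -1: TCA ATC AGG ATT AAC GTT TGG GCC AAA TAT GCA AGA TGC ACC GTA GAG GGG CTC TAT GCT GAT GCT GTA AGA GGC CAT GTG ACC CAT GGA ACG — no ATG→stop ORF.
Frame -2: CAA TCA GGA TTA ACG TTT GGG CCA AAT ATG CAA GAT GCA CCG TAG AGG GGC TCT ATG CTG ATG CTG TAA GAG GCC ATG TGA CCC ATG GAA CGT — ATG at 29, stop TAG at 44 → 18 nt; ATG at 56, stop TAA at 68 → 15 nt; ATG at 62, stop TAA at 68 → 9 nt; ATG at 77, stop TGA at 80 → 6 nt.
Frame -3: AAT CAG GAT TAA CGT TTG GGC CAA ATA TGC AAG ATG CAC CGT AGA GGG GCT CTA TGC TGA TGC TGT AAG AGG CCA TGT GAC CCA TGG AAC GTG — ATG at 36, stop TGA at 60 → 27 nt.
Forward-strand max 87 nt; reverse-strand max 27 nt. The forward strand has the longer ORF.

forward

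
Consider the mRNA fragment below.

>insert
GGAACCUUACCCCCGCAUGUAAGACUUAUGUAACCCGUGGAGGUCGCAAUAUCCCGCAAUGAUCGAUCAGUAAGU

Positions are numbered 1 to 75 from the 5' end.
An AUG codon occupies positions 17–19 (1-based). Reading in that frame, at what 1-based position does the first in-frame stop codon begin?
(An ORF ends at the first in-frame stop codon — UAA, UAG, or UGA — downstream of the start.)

20

Codons from position 17: AUG (17–19), UAA (20–22).
UAA is a stop codon; it begins at position 20.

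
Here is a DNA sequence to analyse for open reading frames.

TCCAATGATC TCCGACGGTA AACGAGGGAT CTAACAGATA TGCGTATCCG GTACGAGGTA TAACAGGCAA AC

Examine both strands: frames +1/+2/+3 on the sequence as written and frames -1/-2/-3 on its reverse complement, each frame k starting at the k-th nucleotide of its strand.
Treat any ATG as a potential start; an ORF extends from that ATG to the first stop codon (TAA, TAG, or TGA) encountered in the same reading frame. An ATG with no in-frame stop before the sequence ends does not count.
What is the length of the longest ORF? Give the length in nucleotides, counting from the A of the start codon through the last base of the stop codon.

Reverse complement (5'→3'): GTTTGCCTGTTATACCTCGTACCGGATACGCATATCTGTTAGATCCCTCGTTTACCGTCGGAGATCATTGGA
Frame +1: TCC AAT GAT CTC CGA CGG TAA ACG AGG GAT CTA ACA GAT ATG CGT ATC CGG TAC GAG GTA TAA CAG GCA AAC — ATG at 40, stop TAA at 61 → 24 nt.
Frame +2: CCA ATG ATC TCC GAC GGT AAA CGA GGG ATC TAA CAG ATA TGC GTA TCC GGT ACG AGG TAT AAC AGG CAA — ATG at 5, stop TAA at 32 → 30 nt.
Frame +3: CAA TGA TCT CCG ACG GTA AAC GAG GGA TCT AAC AGA TAT GCG TAT CCG GTA CGA GGT ATA ACA GGC AAA — no ATG→stop ORF.
Frame -1: GTT TGC CTG TTA TAC CTC GTA CCG GAT ACG CAT ATC TGT TAG ATC CCT CGT TTA CCG TCG GAG ATC ATT GGA — no ATG→stop ORF.
Frame -2: TTT GCC TGT TAT ACC TCG TAC CGG ATA CGC ATA TCT GTT AGA TCC CTC GTT TAC CGT CGG AGA TCA TTG — no ATG→stop ORF.
Frame -3: TTG CCT GTT ATA CCT CGT ACC GGA TAC GCA TAT CTG TTA GAT CCC TCG TTT ACC GTC GGA GAT CAT TGG — no ATG→stop ORF.
Longest: frame +2, positions 5–34, 30 nt = 10 codons = 9 aa. → 30 nucleotides.

30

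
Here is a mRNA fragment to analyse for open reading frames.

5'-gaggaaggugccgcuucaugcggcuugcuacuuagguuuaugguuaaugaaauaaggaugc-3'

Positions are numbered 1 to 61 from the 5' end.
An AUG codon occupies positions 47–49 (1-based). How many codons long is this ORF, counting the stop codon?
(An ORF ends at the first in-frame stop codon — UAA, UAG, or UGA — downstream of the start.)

3

Codons from position 47: AUG (47–49), AAA (50–52), UAA (53–55).
UAA is the first in-frame stop; that's 3 codons including the stop.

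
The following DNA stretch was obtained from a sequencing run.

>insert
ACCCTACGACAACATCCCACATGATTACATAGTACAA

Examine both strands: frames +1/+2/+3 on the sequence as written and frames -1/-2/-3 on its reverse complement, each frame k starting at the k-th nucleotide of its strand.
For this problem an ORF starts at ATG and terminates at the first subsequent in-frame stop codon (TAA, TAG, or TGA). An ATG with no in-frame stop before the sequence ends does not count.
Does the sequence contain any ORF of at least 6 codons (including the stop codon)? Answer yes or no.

no

Reverse complement (5'→3'): TTGTACTATGTAATCATGTGGGATGTTGTCGTAGGGT
Frame +1: ACC CTA CGA CAA CAT CCC ACA TGA TTA CAT AGT ACA — no ATG→stop ORF.
Frame +2: CCC TAC GAC AAC ATC CCA CAT GAT TAC ATA GTA CAA — no ATG→stop ORF.
Frame +3: CCT ACG ACA ACA TCC CAC ATG ATT ACA TAG TAC — ATG at 21, stop TAG at 30 → 12 nt.
Frame -1: TTG TAC TAT GTA ATC ATG TGG GAT GTT GTC GTA GGG — no ATG→stop ORF.
Frame -2: TGT ACT ATG TAA TCA TGT GGG ATG TTG TCG TAG GGT — ATG at 8, stop TAA at 11 → 6 nt; ATG at 23, stop TAG at 32 → 12 nt.
Frame -3: GTA CTA TGT AAT CAT GTG GGA TGT TGT CGT AGG — no ATG→stop ORF.
Largest ORF found is 4 codons < 6, so no.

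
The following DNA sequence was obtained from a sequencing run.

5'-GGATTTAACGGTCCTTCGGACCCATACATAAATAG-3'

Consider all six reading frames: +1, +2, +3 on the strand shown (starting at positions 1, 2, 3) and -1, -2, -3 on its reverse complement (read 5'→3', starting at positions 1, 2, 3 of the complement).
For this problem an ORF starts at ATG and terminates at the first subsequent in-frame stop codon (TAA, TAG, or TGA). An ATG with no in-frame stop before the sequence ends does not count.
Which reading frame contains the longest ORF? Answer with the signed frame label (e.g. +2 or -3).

-2

Reverse complement (5'→3'): CTATTTATGTATGGGTCCGAAGGACCGTTAAATCC
Frame +1: GGA TTT AAC GGT CCT TCG GAC CCA TAC ATA AAT — no ATG→stop ORF.
Frame +2: GAT TTA ACG GTC CTT CGG ACC CAT ACA TAA ATA — no ATG→stop ORF.
Frame +3: ATT TAA CGG TCC TTC GGA CCC ATA CAT AAA TAG — no ATG→stop ORF.
Frame -1: CTA TTT ATG TAT GGG TCC GAA GGA CCG TTA AAT — no ATG→stop ORF.
Frame -2: TAT TTA TGT ATG GGT CCG AAG GAC CGT TAA ATC — ATG at 11, stop TAA at 29 → 21 nt.
Frame -3: ATT TAT GTA TGG GTC CGA AGG ACC GTT AAA TCC — no ATG→stop ORF.
Longest ORF is 21 nt in frame -2 (positions 11–31).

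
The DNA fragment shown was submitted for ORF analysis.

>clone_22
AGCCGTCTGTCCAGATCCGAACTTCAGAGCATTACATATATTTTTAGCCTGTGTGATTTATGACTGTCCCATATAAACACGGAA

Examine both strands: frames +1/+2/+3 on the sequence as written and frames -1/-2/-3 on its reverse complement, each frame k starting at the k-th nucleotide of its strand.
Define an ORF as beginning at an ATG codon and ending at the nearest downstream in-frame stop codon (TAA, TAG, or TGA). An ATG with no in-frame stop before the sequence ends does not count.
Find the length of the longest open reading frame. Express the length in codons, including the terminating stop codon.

Reverse complement (5'→3'): TTCCGTGTTTATATGGGACAGTCATAAATCACACAGGCTAAAAATATATGTAATGCTCTGAAGTTCGGATCTGGACAGACGGCT
Frame +1: AGC CGT CTG TCC AGA TCC GAA CTT CAG AGC ATT ACA TAT ATT TTT AGC CTG TGT GAT TTA TGA CTG TCC CAT ATA AAC ACG GAA — no ATG→stop ORF.
Frame +2: GCC GTC TGT CCA GAT CCG AAC TTC AGA GCA TTA CAT ATA TTT TTA GCC TGT GTG ATT TAT GAC TGT CCC ATA TAA ACA CGG — no ATG→stop ORF.
Frame +3: CCG TCT GTC CAG ATC CGA ACT TCA GAG CAT TAC ATA TAT TTT TAG CCT GTG TGA TTT ATG ACT GTC CCA TAT AAA CAC GGA — no ATG→stop ORF.
Frame -1: TTC CGT GTT TAT ATG GGA CAG TCA TAA ATC ACA CAG GCT AAA AAT ATA TGT AAT GCT CTG AAG TTC GGA TCT GGA CAG ACG GCT — ATG at 13, stop TAA at 25 → 15 nt.
Frame -2: TCC GTG TTT ATA TGG GAC AGT CAT AAA TCA CAC AGG CTA AAA ATA TAT GTA ATG CTC TGA AGT TCG GAT CTG GAC AGA CGG — ATG at 53, stop TGA at 59 → 9 nt.
Frame -3: CCG TGT TTA TAT GGG ACA GTC ATA AAT CAC ACA GGC TAA AAA TAT ATG TAA TGC TCT GAA GTT CGG ATC TGG ACA GAC GGC — ATG at 48, stop TAA at 51 → 6 nt.
Longest: frame -1, positions 13–27, 15 nt = 5 codons = 4 aa. → 5 codons.

5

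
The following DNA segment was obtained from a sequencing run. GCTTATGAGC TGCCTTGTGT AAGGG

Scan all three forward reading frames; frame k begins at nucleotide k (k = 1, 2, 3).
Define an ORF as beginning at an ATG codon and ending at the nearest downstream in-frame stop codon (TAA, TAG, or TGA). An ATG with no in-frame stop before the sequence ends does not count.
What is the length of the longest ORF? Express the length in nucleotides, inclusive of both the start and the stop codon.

18

Frame 1: GCT TAT GAG CTG CCT TGT GTA AGG — no ATG→stop ORF.
Frame 2: CTT ATG AGC TGC CTT GTG TAA GGG — ATG at 5, stop TAA at 20 → 18 nt.
Frame 3: TTA TGA GCT GCC TTG TGT AAG — no ATG→stop ORF.
Longest: frame 2, positions 5–22, 18 nt = 6 codons = 5 aa. → 18 nucleotides.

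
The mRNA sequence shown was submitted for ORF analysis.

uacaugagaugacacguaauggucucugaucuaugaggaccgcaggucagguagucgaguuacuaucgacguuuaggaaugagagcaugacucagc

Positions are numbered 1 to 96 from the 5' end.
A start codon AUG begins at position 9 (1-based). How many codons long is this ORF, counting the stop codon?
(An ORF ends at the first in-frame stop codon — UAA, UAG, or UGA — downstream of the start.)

Codons from position 9: AUG (9–11), ACA (12–14), CGU (15–17), AAU (18–20), GGU (21–23), CUC (24–26), UGA (27–29).
UGA is the first in-frame stop; that's 7 codons including the stop.

7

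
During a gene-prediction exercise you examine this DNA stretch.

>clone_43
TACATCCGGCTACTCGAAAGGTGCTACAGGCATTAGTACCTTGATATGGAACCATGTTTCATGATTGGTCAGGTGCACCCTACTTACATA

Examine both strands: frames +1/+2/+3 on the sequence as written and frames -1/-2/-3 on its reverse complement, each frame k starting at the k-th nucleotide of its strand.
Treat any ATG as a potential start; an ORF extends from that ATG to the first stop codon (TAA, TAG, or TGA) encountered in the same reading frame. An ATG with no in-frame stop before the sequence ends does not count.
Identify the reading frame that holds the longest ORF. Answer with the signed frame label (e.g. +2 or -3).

Reverse complement (5'→3'): TATGTAAGTAGGGTGCACCTGACCAATCATGAAACATGGTTCCATATCAAGGTACTAATGCCTGTAGCACCTTTCGAGTAGCCGGATGTA
Frame +1: TAC ATC CGG CTA CTC GAA AGG TGC TAC AGG CAT TAG TAC CTT GAT ATG GAA CCA TGT TTC ATG ATT GGT CAG GTG CAC CCT ACT TAC ATA — no ATG→stop ORF.
Frame +2: ACA TCC GGC TAC TCG AAA GGT GCT ACA GGC ATT AGT ACC TTG ATA TGG AAC CAT GTT TCA TGA TTG GTC AGG TGC ACC CTA CTT ACA — no ATG→stop ORF.
Frame +3: CAT CCG GCT ACT CGA AAG GTG CTA CAG GCA TTA GTA CCT TGA TAT GGA ACC ATG TTT CAT GAT TGG TCA GGT GCA CCC TAC TTA CAT — no ATG→stop ORF.
Frame -1: TAT GTA AGT AGG GTG CAC CTG ACC AAT CAT GAA ACA TGG TTC CAT ATC AAG GTA CTA ATG CCT GTA GCA CCT TTC GAG TAG CCG GAT GTA — ATG at 58, stop TAG at 79 → 24 nt.
Frame -2: ATG TAA GTA GGG TGC ACC TGA CCA ATC ATG AAA CAT GGT TCC ATA TCA AGG TAC TAA TGC CTG TAG CAC CTT TCG AGT AGC CGG ATG — ATG at 2, stop TAA at 5 → 6 nt; ATG at 29, stop TAA at 56 → 30 nt.
Frame -3: TGT AAG TAG GGT GCA CCT GAC CAA TCA TGA AAC ATG GTT CCA TAT CAA GGT ACT AAT GCC TGT AGC ACC TTT CGA GTA GCC GGA TGT — no ATG→stop ORF.
Longest ORF is 30 nt in frame -2 (positions 29–58).

-2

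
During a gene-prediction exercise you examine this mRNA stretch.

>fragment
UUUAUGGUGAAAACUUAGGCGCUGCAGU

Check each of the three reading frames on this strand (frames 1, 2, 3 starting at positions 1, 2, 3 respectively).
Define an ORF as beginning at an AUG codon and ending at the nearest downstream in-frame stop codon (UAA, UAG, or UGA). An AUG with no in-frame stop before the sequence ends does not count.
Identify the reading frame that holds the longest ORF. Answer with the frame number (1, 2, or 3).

Frame 1: UUU AUG GUG AAA ACU UAG GCG CUG CAG — AUG at 4, stop UAG at 16 → 15 nt.
Frame 2: UUA UGG UGA AAA CUU AGG CGC UGC AGU — no AUG→stop ORF.
Frame 3: UAU GGU GAA AAC UUA GGC GCU GCA — no AUG→stop ORF.
Longest ORF is 15 nt in frame 1 (positions 4–18).

1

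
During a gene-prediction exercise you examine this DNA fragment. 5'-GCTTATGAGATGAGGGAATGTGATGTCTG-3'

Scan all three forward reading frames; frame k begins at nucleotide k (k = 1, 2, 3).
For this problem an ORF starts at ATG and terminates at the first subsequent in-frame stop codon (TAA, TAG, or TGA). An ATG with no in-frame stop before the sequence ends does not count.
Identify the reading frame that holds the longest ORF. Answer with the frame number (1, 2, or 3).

2

Frame 1: GCT TAT GAG ATG AGG GAA TGT GAT GTC — no ATG→stop ORF.
Frame 2: CTT ATG AGA TGA GGG AAT GTG ATG TCT — ATG at 5, stop TGA at 11 → 9 nt.
Frame 3: TTA TGA GAT GAG GGA ATG TGA TGT CTG — ATG at 18, stop TGA at 21 → 6 nt.
Longest ORF is 9 nt in frame 2 (positions 5–13).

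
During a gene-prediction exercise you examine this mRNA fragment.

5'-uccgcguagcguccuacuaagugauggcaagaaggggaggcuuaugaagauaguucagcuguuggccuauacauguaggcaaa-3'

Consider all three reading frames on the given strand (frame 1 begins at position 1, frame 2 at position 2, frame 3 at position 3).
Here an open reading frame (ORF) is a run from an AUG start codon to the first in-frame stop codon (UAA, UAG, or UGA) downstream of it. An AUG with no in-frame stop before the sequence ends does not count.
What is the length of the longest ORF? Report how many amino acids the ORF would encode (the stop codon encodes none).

7

Frame 1: UCC GCG UAG CGU CCU ACU AAG UGA UGG CAA GAA GGG GAG GCU UAU GAA GAU AGU UCA GCU GUU GGC CUA UAC AUG UAG GCA — AUG at 73, stop UAG at 76 → 6 nt.
Frame 2: CCG CGU AGC GUC CUA CUA AGU GAU GGC AAG AAG GGG AGG CUU AUG AAG AUA GUU CAG CUG UUG GCC UAU ACA UGU AGG CAA — no AUG→stop ORF.
Frame 3: CGC GUA GCG UCC UAC UAA GUG AUG GCA AGA AGG GGA GGC UUA UGA AGA UAG UUC AGC UGU UGG CCU AUA CAU GUA GGC AAA — AUG at 24, stop UGA at 45 → 24 nt.
Longest: frame 3, positions 24–47, 24 nt = 8 codons = 7 aa. → 7 amino acids.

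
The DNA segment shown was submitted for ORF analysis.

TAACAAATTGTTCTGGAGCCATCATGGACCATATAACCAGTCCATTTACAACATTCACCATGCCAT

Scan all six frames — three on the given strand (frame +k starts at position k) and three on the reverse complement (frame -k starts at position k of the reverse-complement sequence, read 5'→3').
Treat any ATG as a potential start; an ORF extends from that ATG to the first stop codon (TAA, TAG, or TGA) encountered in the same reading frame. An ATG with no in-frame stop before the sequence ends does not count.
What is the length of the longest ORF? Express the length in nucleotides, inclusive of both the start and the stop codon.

Reverse complement (5'→3'): ATGGCATGGTGAATGTTGTAAATGGACTGGTTATATGGTCCATGATGGCTCCAGAACAATTTGTTA
Frame +1: TAA CAA ATT GTT CTG GAG CCA TCA TGG ACC ATA TAA CCA GTC CAT TTA CAA CAT TCA CCA TGC CAT — no ATG→stop ORF.
Frame +2: AAC AAA TTG TTC TGG AGC CAT CAT GGA CCA TAT AAC CAG TCC ATT TAC AAC ATT CAC CAT GCC — no ATG→stop ORF.
Frame +3: ACA AAT TGT TCT GGA GCC ATC ATG GAC CAT ATA ACC AGT CCA TTT ACA ACA TTC ACC ATG CCA — no ATG→stop ORF.
Frame -1: ATG GCA TGG TGA ATG TTG TAA ATG GAC TGG TTA TAT GGT CCA TGA TGG CTC CAG AAC AAT TTG TTA — ATG at 1, stop TGA at 10 → 12 nt; ATG at 13, stop TAA at 19 → 9 nt; ATG at 22, stop TGA at 43 → 24 nt.
Frame -2: TGG CAT GGT GAA TGT TGT AAA TGG ACT GGT TAT ATG GTC CAT GAT GGC TCC AGA ACA ATT TGT — no ATG→stop ORF.
Frame -3: GGC ATG GTG AAT GTT GTA AAT GGA CTG GTT ATA TGG TCC ATG ATG GCT CCA GAA CAA TTT GTT — no ATG→stop ORF.
Longest: frame -1, positions 22–45, 24 nt = 8 codons = 7 aa. → 24 nucleotides.

24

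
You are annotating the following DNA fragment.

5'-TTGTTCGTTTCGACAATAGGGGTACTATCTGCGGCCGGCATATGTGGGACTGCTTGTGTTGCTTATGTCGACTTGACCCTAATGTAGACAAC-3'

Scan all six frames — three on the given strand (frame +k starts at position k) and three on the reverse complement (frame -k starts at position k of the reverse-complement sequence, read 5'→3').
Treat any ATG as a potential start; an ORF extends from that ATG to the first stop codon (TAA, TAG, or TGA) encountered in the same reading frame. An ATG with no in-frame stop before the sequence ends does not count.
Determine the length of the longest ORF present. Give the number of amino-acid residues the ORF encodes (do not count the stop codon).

Reverse complement (5'→3'): GTTGTCTACATTAGGGTCAAGTCGACATAAGCAACACAAGCAGTCCCACATATGCCGGCCGCAGATAGTACCCCTATTGTCGAAACGAACAA
Frame +1: TTG TTC GTT TCG ACA ATA GGG GTA CTA TCT GCG GCC GGC ATA TGT GGG ACT GCT TGT GTT GCT TAT GTC GAC TTG ACC CTA ATG TAG ACA — ATG at 82, stop TAG at 85 → 6 nt.
Frame +2: TGT TCG TTT CGA CAA TAG GGG TAC TAT CTG CGG CCG GCA TAT GTG GGA CTG CTT GTG TTG CTT ATG TCG ACT TGA CCC TAA TGT AGA CAA — ATG at 65, stop TGA at 74 → 12 nt.
Frame +3: GTT CGT TTC GAC AAT AGG GGT ACT ATC TGC GGC CGG CAT ATG TGG GAC TGC TTG TGT TGC TTA TGT CGA CTT GAC CCT AAT GTA GAC AAC — no ATG→stop ORF.
Frame -1: GTT GTC TAC ATT AGG GTC AAG TCG ACA TAA GCA ACA CAA GCA GTC CCA CAT ATG CCG GCC GCA GAT AGT ACC CCT ATT GTC GAA ACG AAC — no ATG→stop ORF.
Frame -2: TTG TCT ACA TTA GGG TCA AGT CGA CAT AAG CAA CAC AAG CAG TCC CAC ATA TGC CGG CCG CAG ATA GTA CCC CTA TTG TCG AAA CGA ACA — no ATG→stop ORF.
Frame -3: TGT CTA CAT TAG GGT CAA GTC GAC ATA AGC AAC ACA AGC AGT CCC ACA TAT GCC GGC CGC AGA TAG TAC CCC TAT TGT CGA AAC GAA CAA — no ATG→stop ORF.
Longest: frame +2, positions 65–76, 12 nt = 4 codons = 3 aa. → 3 amino acids.

3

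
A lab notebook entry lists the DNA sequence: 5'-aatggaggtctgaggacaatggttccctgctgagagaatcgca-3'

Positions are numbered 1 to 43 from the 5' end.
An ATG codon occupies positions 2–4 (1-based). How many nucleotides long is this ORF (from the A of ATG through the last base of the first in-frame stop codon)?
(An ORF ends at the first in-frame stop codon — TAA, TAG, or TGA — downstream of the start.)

12

Codons from position 2: ATG (2–4), GAG (5–7), GTC (8–10), TGA (11–13).
TGA is the first in-frame stop; ORF spans 2–13, 12 nucleotides.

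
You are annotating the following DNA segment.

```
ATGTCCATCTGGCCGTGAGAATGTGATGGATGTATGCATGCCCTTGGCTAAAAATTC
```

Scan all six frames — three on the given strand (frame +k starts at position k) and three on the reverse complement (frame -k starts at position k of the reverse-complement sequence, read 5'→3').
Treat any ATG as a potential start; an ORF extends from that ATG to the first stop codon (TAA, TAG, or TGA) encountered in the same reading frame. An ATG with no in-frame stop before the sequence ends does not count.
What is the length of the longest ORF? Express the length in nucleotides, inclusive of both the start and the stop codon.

Reverse complement (5'→3'): GAATTTTTAGCCAAGGGCATGCATACATCCATCACATTCTCACGGCCAGATGGACAT
Frame +1: ATG TCC ATC TGG CCG TGA GAA TGT GAT GGA TGT ATG CAT GCC CTT GGC TAA AAA TTC — ATG at 1, stop TGA at 16 → 18 nt; ATG at 34, stop TAA at 49 → 18 nt.
Frame +2: TGT CCA TCT GGC CGT GAG AAT GTG ATG GAT GTA TGC ATG CCC TTG GCT AAA AAT — no ATG→stop ORF.
Frame +3: GTC CAT CTG GCC GTG AGA ATG TGA TGG ATG TAT GCA TGC CCT TGG CTA AAA ATT — ATG at 21, stop TGA at 24 → 6 nt.
Frame -1: GAA TTT TTA GCC AAG GGC ATG CAT ACA TCC ATC ACA TTC TCA CGG CCA GAT GGA CAT — no ATG→stop ORF.
Frame -2: AAT TTT TAG CCA AGG GCA TGC ATA CAT CCA TCA CAT TCT CAC GGC CAG ATG GAC — no ATG→stop ORF.
Frame -3: ATT TTT AGC CAA GGG CAT GCA TAC ATC CAT CAC ATT CTC ACG GCC AGA TGG ACA — no ATG→stop ORF.
Longest: frame +1, positions 1–18, 18 nt = 6 codons = 5 aa. → 18 nucleotides.

18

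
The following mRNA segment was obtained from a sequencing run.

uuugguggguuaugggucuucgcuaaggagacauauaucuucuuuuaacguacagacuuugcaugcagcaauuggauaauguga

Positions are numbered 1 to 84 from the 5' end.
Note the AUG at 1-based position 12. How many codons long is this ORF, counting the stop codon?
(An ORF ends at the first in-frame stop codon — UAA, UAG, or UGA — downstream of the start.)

Codons from position 12: AUG (12–14), GGU (15–17), CUU (18–20), CGC (21–23), UAA (24–26).
UAA is the first in-frame stop; that's 5 codons including the stop.

5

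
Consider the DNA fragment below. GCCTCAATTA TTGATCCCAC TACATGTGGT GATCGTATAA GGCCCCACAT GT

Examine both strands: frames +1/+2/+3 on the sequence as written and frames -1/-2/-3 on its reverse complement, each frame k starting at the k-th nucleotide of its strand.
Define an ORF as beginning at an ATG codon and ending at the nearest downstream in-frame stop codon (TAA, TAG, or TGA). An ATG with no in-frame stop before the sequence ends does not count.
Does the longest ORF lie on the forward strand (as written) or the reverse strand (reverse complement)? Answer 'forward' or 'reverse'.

Reverse complement (5'→3'): ACATGTGGGGCCTTATACGATCACCACATGTAGTGGGATCAATAATTGAGGC
Frame +1: GCC TCA ATT ATT GAT CCC ACT ACA TGT GGT GAT CGT ATA AGG CCC CAC ATG — no ATG→stop ORF.
Frame +2: CCT CAA TTA TTG ATC CCA CTA CAT GTG GTG ATC GTA TAA GGC CCC ACA TGT — no ATG→stop ORF.
Frame +3: CTC AAT TAT TGA TCC CAC TAC ATG TGG TGA TCG TAT AAG GCC CCA CAT — ATG at 24, stop TGA at 30 → 9 nt.
Frame -1: ACA TGT GGG GCC TTA TAC GAT CAC CAC ATG TAG TGG GAT CAA TAA TTG AGG — ATG at 28, stop TAG at 31 → 6 nt.
Frame -2: CAT GTG GGG CCT TAT ACG ATC ACC ACA TGT AGT GGG ATC AAT AAT TGA GGC — no ATG→stop ORF.
Frame -3: ATG TGG GGC CTT ATA CGA TCA CCA CAT GTA GTG GGA TCA ATA ATT GAG — no ATG→stop ORF.
Forward-strand max 9 nt; reverse-strand max 6 nt. The forward strand has the longer ORF.

forward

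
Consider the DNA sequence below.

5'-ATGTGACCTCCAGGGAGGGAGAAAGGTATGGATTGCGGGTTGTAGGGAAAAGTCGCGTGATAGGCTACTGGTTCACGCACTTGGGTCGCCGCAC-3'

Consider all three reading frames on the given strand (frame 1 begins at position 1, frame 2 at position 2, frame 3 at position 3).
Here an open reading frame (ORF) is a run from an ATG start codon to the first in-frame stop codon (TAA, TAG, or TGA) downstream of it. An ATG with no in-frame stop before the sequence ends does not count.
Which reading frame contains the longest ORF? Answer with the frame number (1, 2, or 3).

1

Frame 1: ATG TGA CCT CCA GGG AGG GAG AAA GGT ATG GAT TGC GGG TTG TAG GGA AAA GTC GCG TGA TAG GCT ACT GGT TCA CGC ACT TGG GTC GCC GCA — ATG at 1, stop TGA at 4 → 6 nt; ATG at 28, stop TAG at 43 → 18 nt.
Frame 2: TGT GAC CTC CAG GGA GGG AGA AAG GTA TGG ATT GCG GGT TGT AGG GAA AAG TCG CGT GAT AGG CTA CTG GTT CAC GCA CTT GGG TCG CCG CAC — no ATG→stop ORF.
Frame 3: GTG ACC TCC AGG GAG GGA GAA AGG TAT GGA TTG CGG GTT GTA GGG AAA AGT CGC GTG ATA GGC TAC TGG TTC ACG CAC TTG GGT CGC CGC — no ATG→stop ORF.
Longest ORF is 18 nt in frame 1 (positions 28–45).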